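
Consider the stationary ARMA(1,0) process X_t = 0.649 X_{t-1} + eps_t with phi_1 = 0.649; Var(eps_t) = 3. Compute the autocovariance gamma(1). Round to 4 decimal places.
\gamma(1) = 3.3639

Multiply the model equation by X_{t-k} and take expectations. With theta_0 = psi_0 = 1 and psi_j the MA(infinity) weights, this gives
  gamma(k) - sum_i phi_i gamma(k-i) = c_k,
  c_k = sigma^2 * sum_{j=k..q} theta_j psi_{j-k}   (c_k = 0 for k > q),
using gamma(-m) = gamma(m).
Pure AR (q = 0): c_0 = sigma^2 = 3, c_k = 0 for k >= 1.
Equations for k = 0 and k = 1 (AR order 1):
  gamma(0) = phi_1 gamma(1) + c_0
  gamma(1) = phi_1 gamma(0) + c_1
Substituting the second into the first: gamma(0) (1 - phi_1^2) = c_0 + phi_1 c_1, so
  gamma(0) = c_0 / (1 - phi_1^2) = 3 / (1 - (0.649)^2) = 3 / 0.578799 = 5.183146.
  gamma(1) = phi_1 gamma(0) = (0.649)(5.183146) = 3.363862.
Therefore gamma(1) = 3.3639 (to 4 decimal places).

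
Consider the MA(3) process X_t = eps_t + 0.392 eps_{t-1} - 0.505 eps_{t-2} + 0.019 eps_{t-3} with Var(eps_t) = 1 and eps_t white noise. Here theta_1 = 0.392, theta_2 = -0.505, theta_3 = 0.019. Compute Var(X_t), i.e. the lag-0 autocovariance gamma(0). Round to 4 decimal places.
\gamma(0) = 1.4091

For an MA(q) process X_t = eps_t + sum_i theta_i eps_{t-i} with
Var(eps_t) = sigma^2, the variance is
  gamma(0) = sigma^2 * (1 + sum_i theta_i^2).
  sum_i theta_i^2 = (0.392)^2 + (-0.505)^2 + (0.019)^2 = 0.153664 + 0.255025 + 0.000361 = 0.40905.
  gamma(0) = 1 * (1 + 0.40905) = 1 * 1.40905 = 1.40905, which rounds to 1.4091.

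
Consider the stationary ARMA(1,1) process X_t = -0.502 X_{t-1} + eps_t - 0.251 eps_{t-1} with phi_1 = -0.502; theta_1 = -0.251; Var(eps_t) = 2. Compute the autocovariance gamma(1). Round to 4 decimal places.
\gamma(1) = -2.2671

Multiply the model equation by X_{t-k} and take expectations. With theta_0 = psi_0 = 1 and psi_j the MA(infinity) weights, this gives
  gamma(k) - sum_i phi_i gamma(k-i) = c_k,
  c_k = sigma^2 * sum_{j=k..q} theta_j psi_{j-k}   (c_k = 0 for k > q),
using gamma(-m) = gamma(m).
psi-weights needed (psi_j = theta_j + sum_i phi_i psi_{j-i}):
  psi_1 = theta_1 + phi_1 = -0.251 + (-0.502) = -0.753
Right-hand sides:
  c_0 = sigma^2 (1 + theta_1 psi_1) = 2 * (1 + (-0.251)(-0.753)) = 2 * 1.189003 = 2.378006
  c_1 = sigma^2 theta_1 = 2 * (-0.251) = -0.502
  c_2 = 0
Equations for k = 0 and k = 1 (AR order 1):
  gamma(0) = phi_1 gamma(1) + c_0
  gamma(1) = phi_1 gamma(0) + c_1
Substituting the second into the first: gamma(0) (1 - phi_1^2) = c_0 + phi_1 c_1, so
  gamma(0) = (c_0 + phi_1 c_1) / (1 - phi_1^2) = (2.378006 + (-0.502)(-0.502)) / (1 - (-0.502)^2) = 2.63001 / 0.747996 = 3.516075.
  gamma(1) = phi_1 gamma(0) + c_1 = (-0.502)(3.516075) + (-0.502) = -2.26707.
Therefore gamma(1) = -2.2671 (to 4 decimal places).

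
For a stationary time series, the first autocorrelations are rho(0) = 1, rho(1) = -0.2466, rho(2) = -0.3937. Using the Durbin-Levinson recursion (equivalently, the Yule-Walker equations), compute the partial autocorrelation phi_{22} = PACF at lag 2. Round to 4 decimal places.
\phi_{22} = -0.4839

The PACF at lag k is phi_{kk}, the last component of the solution
to the Yule-Walker system G_k phi = r_k where
  (G_k)_{ij} = rho(|i - j|), (r_k)_i = rho(i), i,j = 1..k.
Equivalently, Durbin-Levinson gives phi_{kk} iteratively:
  phi_{11} = rho(1)
  phi_{kk} = [rho(k) - sum_{j=1..k-1} phi_{k-1,j} rho(k-j)]
            / [1 - sum_{j=1..k-1} phi_{k-1,j} rho(j)],
  phi_{k,j} = phi_{k-1,j} - phi_{kk} phi_{k-1,k-j},  j = 1..k-1.
Step k = 1:
  phi_11 = rho(1) = -0.2466.
Step k = 2:
  phi_22 = [rho(2) - phi_11 rho(1)] / [1 - phi_11 rho(1)] = [-0.3937 - (-0.2466)(-0.2466)] / [1 - (-0.2466)(-0.2466)]
         = -0.45451156 / 0.93918844 = -0.4839.
Therefore phi_{22} = -0.4839.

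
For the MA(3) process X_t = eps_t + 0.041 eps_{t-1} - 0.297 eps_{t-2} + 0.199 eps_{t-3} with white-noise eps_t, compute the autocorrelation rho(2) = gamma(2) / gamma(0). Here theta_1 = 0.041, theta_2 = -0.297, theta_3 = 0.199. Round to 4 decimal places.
\rho(2) = -0.2557

For an MA(q) process with theta_0 = 1, the autocovariance is
  gamma(k) = sigma^2 * sum_{i=0..q-k} theta_i * theta_{i+k},
and rho(k) = gamma(k) / gamma(0). Sigma^2 cancels.
  numerator   = (1)*(-0.297) + (0.041)*(0.199) = -0.288841.
  denominator = (1)^2 + (0.041)^2 + (-0.297)^2 + (0.199)^2 = 1.129491.
  rho(2) = -0.288841 / 1.129491 = -0.2557.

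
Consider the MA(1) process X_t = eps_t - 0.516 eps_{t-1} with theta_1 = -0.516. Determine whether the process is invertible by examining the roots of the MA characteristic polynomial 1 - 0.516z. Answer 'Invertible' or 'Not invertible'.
\text{Invertible}

The MA(q) characteristic polynomial is P(z) = 1 - 0.516z.
Invertibility requires all roots to lie outside the unit circle, i.e. |z| > 1 for every root.
This is linear in z: 1 + (-0.516) z = 0  =>  z = -1/(-0.516) = 1.937984,  |z| = 1.937984.
Moduli of all roots: 1.9380.
All moduli strictly greater than 1? Yes.
Verdict: Invertible.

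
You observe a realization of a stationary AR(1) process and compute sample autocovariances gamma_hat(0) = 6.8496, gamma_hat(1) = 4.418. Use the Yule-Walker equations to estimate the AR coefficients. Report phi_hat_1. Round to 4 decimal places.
\hat\phi_{1} = 0.6450

The Yule-Walker equations for an AR(p) process read, in matrix form,
  Gamma_p phi = r_p,   with   (Gamma_p)_{ij} = gamma(|i - j|),
                       (r_p)_i = gamma(i),   i,j = 1..p.
Substitute the sample gammas (Toeplitz matrix and right-hand side of size 1):
  Gamma_p = [[6.8496]]
  r_p     = [4.418]
With p = 1 this is the single equation gamma(0) phi_1 = gamma(1):
  phi_hat_1 = gamma(1) / gamma(0) = 4.418 / 6.8496 = 0.6450.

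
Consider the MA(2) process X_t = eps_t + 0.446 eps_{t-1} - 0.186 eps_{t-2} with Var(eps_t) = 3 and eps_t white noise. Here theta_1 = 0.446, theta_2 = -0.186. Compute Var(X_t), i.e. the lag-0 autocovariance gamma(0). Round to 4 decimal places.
\gamma(0) = 3.7005

For an MA(q) process X_t = eps_t + sum_i theta_i eps_{t-i} with
Var(eps_t) = sigma^2, the variance is
  gamma(0) = sigma^2 * (1 + sum_i theta_i^2).
  sum_i theta_i^2 = (0.446)^2 + (-0.186)^2 = 0.198916 + 0.034596 = 0.233512.
  gamma(0) = 3 * (1 + 0.233512) = 3 * 1.233512 = 3.700536, which rounds to 3.7005.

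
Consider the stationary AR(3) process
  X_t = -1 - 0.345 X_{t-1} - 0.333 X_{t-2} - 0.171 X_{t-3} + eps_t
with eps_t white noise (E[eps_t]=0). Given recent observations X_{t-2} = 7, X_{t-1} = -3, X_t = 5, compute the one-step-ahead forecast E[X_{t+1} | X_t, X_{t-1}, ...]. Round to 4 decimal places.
E[X_{t+1} \mid \mathcal F_t] = -2.9230

For an AR(p) model X_t = c + sum_i phi_i X_{t-i} + eps_t, the
one-step-ahead conditional mean is
  E[X_{t+1} | X_t, ...] = c + sum_i phi_i X_{t+1-i}.
Substitute known values:
  E[X_{t+1} | ...] = -1 + (-0.345) * (5) + (-0.333) * (-3) + (-0.171) * (7)
                   = -2.9230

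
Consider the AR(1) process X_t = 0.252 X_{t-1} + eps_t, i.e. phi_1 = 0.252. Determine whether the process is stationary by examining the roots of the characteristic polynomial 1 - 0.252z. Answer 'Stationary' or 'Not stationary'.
\text{Stationary}

The AR(p) characteristic polynomial is P(z) = 1 - 0.252z.
Stationarity requires all roots to lie outside the unit circle, i.e. |z| > 1 for every root.
This is linear in z: 1 + (-0.252) z = 0  =>  z = -1/(-0.252) = 3.968254,  |z| = 3.968254.
Moduli of all roots: 3.9683.
All moduli strictly greater than 1? Yes.
Verdict: Stationary.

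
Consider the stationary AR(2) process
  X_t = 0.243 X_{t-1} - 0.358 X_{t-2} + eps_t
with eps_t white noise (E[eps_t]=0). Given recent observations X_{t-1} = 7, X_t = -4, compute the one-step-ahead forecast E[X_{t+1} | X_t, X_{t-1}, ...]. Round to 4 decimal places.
E[X_{t+1} \mid \mathcal F_t] = -3.4780

For an AR(p) model X_t = c + sum_i phi_i X_{t-i} + eps_t, the
one-step-ahead conditional mean is
  E[X_{t+1} | X_t, ...] = c + sum_i phi_i X_{t+1-i}.
Substitute known values:
  E[X_{t+1} | ...] = (0.243) * (-4) + (-0.358) * (7)
                   = -3.4780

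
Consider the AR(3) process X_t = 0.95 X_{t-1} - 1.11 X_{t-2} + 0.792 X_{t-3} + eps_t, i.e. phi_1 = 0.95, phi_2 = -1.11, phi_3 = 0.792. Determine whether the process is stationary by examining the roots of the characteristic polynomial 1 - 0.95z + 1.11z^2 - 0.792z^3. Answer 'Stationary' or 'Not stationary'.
\text{Stationary}

The AR(p) characteristic polynomial is P(z) = 1 - 0.95z + 1.11z^2 - 0.792z^3.
Stationarity requires all roots to lie outside the unit circle, i.e. |z| > 1 for every root.
Degree 3: look for a simple real root z0 first, then factor out (1 - z/z0) and solve the remaining quadratic.
Testing z0 = 1.25: P(1.25) = 1 + (-0.95)(1.25) + (1.11)(1.25)^2 + (-0.792)(1.25)^3
  = 1 + (-1.1875) + (1.734375) + (-1.546875) = 0.  So z_0 = 1.25 is a root, |z_0| = 1.25.
Divide out the factor (1 - 0.8 z) = (1 - z/z0) (since 1/z0 = 0.8):
  P(z) = (1 - 0.8 z)(1 + (-0.15) z + (0.99) z^2)
  [check: z-coef -0.15 - (0.8) = -0.95; z^2-coef 0.99 - (0.8)(-0.15) = 1.11; z^3-coef -(0.8)(0.99) = -0.792.]
Remaining roots from the quadratic factor 1 + (-0.15) z + (0.99) z^2:
  Set 1 + (-0.15) z + (0.99) z^2 = 0, i.e. a z^2 + b z + c = 0 with a = 0.99, b = -0.15, c = 1.
  Discriminant D = b^2 - 4ac = (-0.15)^2 - 4*(0.99)*1 = 0.0225 - (3.96) = -3.9375.
  D < 0, so the roots are the complex-conjugate pair z = (-b +/- i sqrt(-D)) / (2a) = 0.0758 +/- 1.0022i.
  For a conjugate pair |z|^2 = z * conj(z) = (product of roots) = c/a = 1/(0.99) = 1.010101, so |z| = sqrt(1.010101) = 1.005 for both roots.
Moduli of all roots: 1.2500, 1.0050, 1.0050.
All moduli strictly greater than 1? Yes.
Verdict: Stationary.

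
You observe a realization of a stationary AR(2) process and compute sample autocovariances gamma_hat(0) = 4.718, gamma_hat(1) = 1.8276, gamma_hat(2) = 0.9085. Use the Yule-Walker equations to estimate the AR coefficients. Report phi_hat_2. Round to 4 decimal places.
\hat\phi_{2} = 0.0500

The Yule-Walker equations for an AR(p) process read, in matrix form,
  Gamma_p phi = r_p,   with   (Gamma_p)_{ij} = gamma(|i - j|),
                       (r_p)_i = gamma(i),   i,j = 1..p.
Substitute the sample gammas (Toeplitz matrix and right-hand side of size 2):
  Gamma_p = [[4.718, 1.8276], [1.8276, 4.718]]
  r_p     = [1.8276, 0.9085]
Written out:
  4.718 phi_1 + 1.8276 phi_2 = 1.8276
  1.8276 phi_1 + 4.718 phi_2 = 0.9085
Solve by Cramer's rule:
  det = gamma(0)^2 - gamma(1)^2 = (4.718)^2 - (1.8276)^2 = 22.259524 - 3.34012176 = 18.91940224
  phi_hat_1 = [gamma(1) gamma(0) - gamma(1) gamma(2)] / det = [(1.8276)(4.718) - (1.8276)(0.9085)] / 18.91940224 = 6.9622422 / 18.91940224 = 0.368
  phi_hat_2 = [gamma(0) gamma(2) - gamma(1)^2] / det = [(4.718)(0.9085) - (1.8276)^2] / 18.91940224 = 0.94618124 / 18.91940224 = 0.05
So phi_hat = [0.3680, 0.0500].
Therefore phi_hat_2 = 0.0500.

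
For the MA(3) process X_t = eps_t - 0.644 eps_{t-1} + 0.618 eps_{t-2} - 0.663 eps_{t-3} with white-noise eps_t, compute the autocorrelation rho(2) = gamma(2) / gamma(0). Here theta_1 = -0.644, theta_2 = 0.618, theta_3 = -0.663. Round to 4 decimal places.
\rho(2) = 0.4673

For an MA(q) process with theta_0 = 1, the autocovariance is
  gamma(k) = sigma^2 * sum_{i=0..q-k} theta_i * theta_{i+k},
and rho(k) = gamma(k) / gamma(0). Sigma^2 cancels.
  numerator   = (1)*(0.618) + (-0.644)*(-0.663) = 1.044972.
  denominator = (1)^2 + (-0.644)^2 + (0.618)^2 + (-0.663)^2 = 2.236229.
  rho(2) = 1.044972 / 2.236229 = 0.4673.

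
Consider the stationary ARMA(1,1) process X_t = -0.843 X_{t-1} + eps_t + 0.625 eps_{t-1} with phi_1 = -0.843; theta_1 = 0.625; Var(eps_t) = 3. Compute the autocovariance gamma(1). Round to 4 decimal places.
\gamma(1) = -1.0694

Multiply the model equation by X_{t-k} and take expectations. With theta_0 = psi_0 = 1 and psi_j the MA(infinity) weights, this gives
  gamma(k) - sum_i phi_i gamma(k-i) = c_k,
  c_k = sigma^2 * sum_{j=k..q} theta_j psi_{j-k}   (c_k = 0 for k > q),
using gamma(-m) = gamma(m).
psi-weights needed (psi_j = theta_j + sum_i phi_i psi_{j-i}):
  psi_1 = theta_1 + phi_1 = 0.625 + (-0.843) = -0.218
Right-hand sides:
  c_0 = sigma^2 (1 + theta_1 psi_1) = 3 * (1 + (0.625)(-0.218)) = 3 * 0.86375 = 2.59125
  c_1 = sigma^2 theta_1 = 3 * (0.625) = 1.875
  c_2 = 0
Equations for k = 0 and k = 1 (AR order 1):
  gamma(0) = phi_1 gamma(1) + c_0
  gamma(1) = phi_1 gamma(0) + c_1
Substituting the second into the first: gamma(0) (1 - phi_1^2) = c_0 + phi_1 c_1, so
  gamma(0) = (c_0 + phi_1 c_1) / (1 - phi_1^2) = (2.59125 + (-0.843)(1.875)) / (1 - (-0.843)^2) = 1.010625 / 0.289351 = 3.49273.
  gamma(1) = phi_1 gamma(0) + c_1 = (-0.843)(3.49273) + (1.875) = -1.069372.
Therefore gamma(1) = -1.0694 (to 4 decimal places).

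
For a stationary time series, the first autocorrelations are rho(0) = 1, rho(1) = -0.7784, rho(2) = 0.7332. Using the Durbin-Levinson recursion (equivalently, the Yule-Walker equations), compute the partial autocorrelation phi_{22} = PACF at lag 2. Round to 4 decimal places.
\phi_{22} = 0.3230

The PACF at lag k is phi_{kk}, the last component of the solution
to the Yule-Walker system G_k phi = r_k where
  (G_k)_{ij} = rho(|i - j|), (r_k)_i = rho(i), i,j = 1..k.
Equivalently, Durbin-Levinson gives phi_{kk} iteratively:
  phi_{11} = rho(1)
  phi_{kk} = [rho(k) - sum_{j=1..k-1} phi_{k-1,j} rho(k-j)]
            / [1 - sum_{j=1..k-1} phi_{k-1,j} rho(j)],
  phi_{k,j} = phi_{k-1,j} - phi_{kk} phi_{k-1,k-j},  j = 1..k-1.
Step k = 1:
  phi_11 = rho(1) = -0.7784.
Step k = 2:
  phi_22 = [rho(2) - phi_11 rho(1)] / [1 - phi_11 rho(1)] = [0.7332 - (-0.7784)(-0.7784)] / [1 - (-0.7784)(-0.7784)]
         = 0.12729344 / 0.39409344 = 0.323.
Therefore phi_{22} = 0.3230.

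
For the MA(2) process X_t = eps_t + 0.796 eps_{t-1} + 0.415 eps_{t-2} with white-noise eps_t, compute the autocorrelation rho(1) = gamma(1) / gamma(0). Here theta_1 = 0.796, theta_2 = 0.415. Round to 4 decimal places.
\rho(1) = 0.6237

For an MA(q) process with theta_0 = 1, the autocovariance is
  gamma(k) = sigma^2 * sum_{i=0..q-k} theta_i * theta_{i+k},
and rho(k) = gamma(k) / gamma(0). Sigma^2 cancels.
  numerator   = (1)*(0.796) + (0.796)*(0.415) = 1.12634.
  denominator = (1)^2 + (0.796)^2 + (0.415)^2 = 1.805841.
  rho(1) = 1.12634 / 1.805841 = 0.6237.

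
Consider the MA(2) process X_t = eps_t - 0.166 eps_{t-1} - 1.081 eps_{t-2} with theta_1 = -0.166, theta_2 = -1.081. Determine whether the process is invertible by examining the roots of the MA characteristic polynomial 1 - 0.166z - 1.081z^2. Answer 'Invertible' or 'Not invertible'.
\text{Not invertible}

The MA(q) characteristic polynomial is P(z) = 1 - 0.166z - 1.081z^2.
Invertibility requires all roots to lie outside the unit circle, i.e. |z| > 1 for every root.
Set 1 + (-0.166) z + (-1.081) z^2 = 0, i.e. a z^2 + b z + c = 0 with a = -1.081, b = -0.166, c = 1.
Discriminant D = b^2 - 4ac = (-0.166)^2 - 4*(-1.081)*1 = 0.027556 - (-4.324) = 4.351556.
D >= 0, so the roots are real: z = (-b +/- sqrt(D)) / (2a) = (0.166 +/- 2.086038) / (-2.162).
  z_1 = (0.166 + 2.086038) / (-2.162) = -1.0416,   |z_1| = 1.0416.
  z_2 = (0.166 - 2.086038) / (-2.162) = 0.8881,   |z_2| = 0.8881.
Moduli of all roots: 1.0416, 0.8881.
All moduli strictly greater than 1? No.
Verdict: Not invertible.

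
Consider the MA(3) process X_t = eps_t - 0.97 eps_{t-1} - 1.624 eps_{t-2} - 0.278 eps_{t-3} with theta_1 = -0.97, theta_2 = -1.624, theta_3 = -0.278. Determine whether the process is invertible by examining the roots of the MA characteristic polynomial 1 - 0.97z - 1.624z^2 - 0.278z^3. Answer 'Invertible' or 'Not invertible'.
\text{Not invertible}

The MA(q) characteristic polynomial is P(z) = 1 - 0.97z - 1.624z^2 - 0.278z^3.
Invertibility requires all roots to lie outside the unit circle, i.e. |z| > 1 for every root.
Degree 3: look for a simple real root z0 first, then factor out (1 - z/z0) and solve the remaining quadratic.
Testing z0 = -5: P(-5) = 1 + (-0.97)(-5) + (-1.624)(-5)^2 + (-0.278)(-5)^3
  = 1 + (4.85) + (-40.6) + (34.75) = 0.  So z_0 = -5 is a root, |z_0| = 5.
Divide out the factor (1 + 0.2 z) = (1 - z/z0) (since 1/z0 = -0.2):
  P(z) = (1 + 0.2 z)(1 + (-1.17) z + (-1.39) z^2)
  [check: z-coef -1.17 - (-0.2) = -0.97; z^2-coef -1.39 - (-0.2)(-1.17) = -1.624; z^3-coef -(-0.2)(-1.39) = -0.278.]
Remaining roots from the quadratic factor 1 + (-1.17) z + (-1.39) z^2:
  Set 1 + (-1.17) z + (-1.39) z^2 = 0, i.e. a z^2 + b z + c = 0 with a = -1.39, b = -1.17, c = 1.
  Discriminant D = b^2 - 4ac = (-1.17)^2 - 4*(-1.39)*1 = 1.3689 - (-5.56) = 6.9289.
  D >= 0, so the roots are real: z = (-b +/- sqrt(D)) / (2a) = (1.17 +/- 2.63228) / (-2.78).
    z_1 = (1.17 + 2.63228) / (-2.78) = -1.3677,   |z_1| = 1.3677.
    z_2 = (1.17 - 2.63228) / (-2.78) = 0.526,   |z_2| = 0.526.
Moduli of all roots: 5.0000, 1.3677, 0.5260.
All moduli strictly greater than 1? No.
Verdict: Not invertible.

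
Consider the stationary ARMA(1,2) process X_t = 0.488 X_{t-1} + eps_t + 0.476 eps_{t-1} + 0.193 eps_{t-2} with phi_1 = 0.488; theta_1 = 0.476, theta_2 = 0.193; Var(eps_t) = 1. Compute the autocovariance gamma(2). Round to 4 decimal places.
\gamma(2) = 1.1131

Multiply the model equation by X_{t-k} and take expectations. With theta_0 = psi_0 = 1 and psi_j the MA(infinity) weights, this gives
  gamma(k) - sum_i phi_i gamma(k-i) = c_k,
  c_k = sigma^2 * sum_{j=k..q} theta_j psi_{j-k}   (c_k = 0 for k > q),
using gamma(-m) = gamma(m).
psi-weights needed (psi_j = theta_j + sum_i phi_i psi_{j-i}):
  psi_1 = theta_1 + phi_1 = 0.476 + (0.488) = 0.964
  psi_2 = theta_2 + phi_1 psi_1 = 0.193 + (0.488)(0.964) = 0.663432
Right-hand sides:
  c_0 = sigma^2 (1 + theta_1 psi_1 + theta_2 psi_2) = 1 * (1 + (0.476)(0.964) + (0.193)(0.663432)) = 1 * 1.586906 = 1.586906
  c_1 = sigma^2 (theta_1 + theta_2 psi_1) = 1 * (0.476 + (0.193)(0.964)) = 0.662052
  c_2 = sigma^2 theta_2 = 1 * (0.193) = 0.193
Equations for k = 0 and k = 1 (AR order 1):
  gamma(0) = phi_1 gamma(1) + c_0
  gamma(1) = phi_1 gamma(0) + c_1
Substituting the second into the first: gamma(0) (1 - phi_1^2) = c_0 + phi_1 c_1, so
  gamma(0) = (c_0 + phi_1 c_1) / (1 - phi_1^2) = (1.586906 + (0.488)(0.662052)) / (1 - (0.488)^2) = 1.909988 / 0.761856 = 2.507019.
  gamma(1) = phi_1 gamma(0) + c_1 = (0.488)(2.507019) + (0.662052) = 1.885477.
For k = 2: gamma(2) = phi_1 gamma(1) + c_2
  = (0.488)(1.885477) + (0.193) = 1.113113.
Therefore gamma(2) = 1.1131 (to 4 decimal places).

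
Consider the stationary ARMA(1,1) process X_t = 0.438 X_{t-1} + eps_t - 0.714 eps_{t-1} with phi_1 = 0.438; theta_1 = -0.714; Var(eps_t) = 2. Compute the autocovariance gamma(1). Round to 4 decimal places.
\gamma(1) = -0.4694

Multiply the model equation by X_{t-k} and take expectations. With theta_0 = psi_0 = 1 and psi_j the MA(infinity) weights, this gives
  gamma(k) - sum_i phi_i gamma(k-i) = c_k,
  c_k = sigma^2 * sum_{j=k..q} theta_j psi_{j-k}   (c_k = 0 for k > q),
using gamma(-m) = gamma(m).
psi-weights needed (psi_j = theta_j + sum_i phi_i psi_{j-i}):
  psi_1 = theta_1 + phi_1 = -0.714 + (0.438) = -0.276
Right-hand sides:
  c_0 = sigma^2 (1 + theta_1 psi_1) = 2 * (1 + (-0.714)(-0.276)) = 2 * 1.197064 = 2.394128
  c_1 = sigma^2 theta_1 = 2 * (-0.714) = -1.428
  c_2 = 0
Equations for k = 0 and k = 1 (AR order 1):
  gamma(0) = phi_1 gamma(1) + c_0
  gamma(1) = phi_1 gamma(0) + c_1
Substituting the second into the first: gamma(0) (1 - phi_1^2) = c_0 + phi_1 c_1, so
  gamma(0) = (c_0 + phi_1 c_1) / (1 - phi_1^2) = (2.394128 + (0.438)(-1.428)) / (1 - (0.438)^2) = 1.768664 / 0.808156 = 2.188518.
  gamma(1) = phi_1 gamma(0) + c_1 = (0.438)(2.188518) + (-1.428) = -0.469429.
Therefore gamma(1) = -0.4694 (to 4 decimal places).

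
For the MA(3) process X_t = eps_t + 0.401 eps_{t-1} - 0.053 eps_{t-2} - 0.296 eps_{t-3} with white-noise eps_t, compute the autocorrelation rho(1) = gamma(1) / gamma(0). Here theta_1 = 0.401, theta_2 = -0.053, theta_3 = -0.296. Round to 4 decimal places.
\rho(1) = 0.3160

For an MA(q) process with theta_0 = 1, the autocovariance is
  gamma(k) = sigma^2 * sum_{i=0..q-k} theta_i * theta_{i+k},
and rho(k) = gamma(k) / gamma(0). Sigma^2 cancels.
  numerator   = (1)*(0.401) + (0.401)*(-0.053) + (-0.053)*(-0.296) = 0.395435.
  denominator = (1)^2 + (0.401)^2 + (-0.053)^2 + (-0.296)^2 = 1.251226.
  rho(1) = 0.395435 / 1.251226 = 0.3160.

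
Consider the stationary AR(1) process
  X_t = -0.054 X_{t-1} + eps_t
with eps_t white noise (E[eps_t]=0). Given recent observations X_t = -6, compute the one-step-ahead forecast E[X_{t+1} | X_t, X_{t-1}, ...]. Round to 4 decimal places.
E[X_{t+1} \mid \mathcal F_t] = 0.3240

For an AR(p) model X_t = c + sum_i phi_i X_{t-i} + eps_t, the
one-step-ahead conditional mean is
  E[X_{t+1} | X_t, ...] = c + sum_i phi_i X_{t+1-i}.
Substitute known values:
  E[X_{t+1} | ...] = (-0.054) * (-6)
                   = 0.3240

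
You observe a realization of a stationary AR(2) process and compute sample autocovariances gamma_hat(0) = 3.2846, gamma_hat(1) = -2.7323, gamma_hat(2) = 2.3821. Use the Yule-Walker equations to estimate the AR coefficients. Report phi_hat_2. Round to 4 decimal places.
\hat\phi_{2} = 0.1080

The Yule-Walker equations for an AR(p) process read, in matrix form,
  Gamma_p phi = r_p,   with   (Gamma_p)_{ij} = gamma(|i - j|),
                       (r_p)_i = gamma(i),   i,j = 1..p.
Substitute the sample gammas (Toeplitz matrix and right-hand side of size 2):
  Gamma_p = [[3.2846, -2.7323], [-2.7323, 3.2846]]
  r_p     = [-2.7323, 2.3821]
Written out:
  3.2846 phi_1 - 2.7323 phi_2 = -2.7323
  -2.7323 phi_1 + 3.2846 phi_2 = 2.3821
Solve by Cramer's rule:
  det = gamma(0)^2 - gamma(1)^2 = (3.2846)^2 - (-2.7323)^2 = 10.78859716 - 7.46546329 = 3.32313387
  phi_hat_1 = [gamma(1) gamma(0) - gamma(1) gamma(2)] / det = [(-2.7323)(3.2846) - (-2.7323)(2.3821)] / 3.32313387 = -2.46590075 / 3.32313387 = -0.742
  phi_hat_2 = [gamma(0) gamma(2) - gamma(1)^2] / det = [(3.2846)(2.3821) - (-2.7323)^2] / 3.32313387 = 0.35878237 / 3.32313387 = 0.108
So phi_hat = [-0.7420, 0.1080].
Therefore phi_hat_2 = 0.1080.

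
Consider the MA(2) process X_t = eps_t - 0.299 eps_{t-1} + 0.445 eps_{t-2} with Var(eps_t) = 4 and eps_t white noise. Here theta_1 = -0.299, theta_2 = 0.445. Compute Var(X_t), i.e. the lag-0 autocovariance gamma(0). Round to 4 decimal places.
\gamma(0) = 5.1497

For an MA(q) process X_t = eps_t + sum_i theta_i eps_{t-i} with
Var(eps_t) = sigma^2, the variance is
  gamma(0) = sigma^2 * (1 + sum_i theta_i^2).
  sum_i theta_i^2 = (-0.299)^2 + (0.445)^2 = 0.089401 + 0.198025 = 0.287426.
  gamma(0) = 4 * (1 + 0.287426) = 4 * 1.287426 = 5.149704, which rounds to 5.1497.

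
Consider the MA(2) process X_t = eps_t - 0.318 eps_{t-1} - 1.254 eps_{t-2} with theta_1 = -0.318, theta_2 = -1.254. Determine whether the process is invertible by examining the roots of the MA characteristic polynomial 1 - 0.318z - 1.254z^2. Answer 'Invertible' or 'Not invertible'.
\text{Not invertible}

The MA(q) characteristic polynomial is P(z) = 1 - 0.318z - 1.254z^2.
Invertibility requires all roots to lie outside the unit circle, i.e. |z| > 1 for every root.
Set 1 + (-0.318) z + (-1.254) z^2 = 0, i.e. a z^2 + b z + c = 0 with a = -1.254, b = -0.318, c = 1.
Discriminant D = b^2 - 4ac = (-0.318)^2 - 4*(-1.254)*1 = 0.101124 - (-5.016) = 5.117124.
D >= 0, so the roots are real: z = (-b +/- sqrt(D)) / (2a) = (0.318 +/- 2.262106) / (-2.508).
  z_1 = (0.318 + 2.262106) / (-2.508) = -1.0288,   |z_1| = 1.0288.
  z_2 = (0.318 - 2.262106) / (-2.508) = 0.7752,   |z_2| = 0.7752.
Moduli of all roots: 1.0288, 0.7752.
All moduli strictly greater than 1? No.
Verdict: Not invertible.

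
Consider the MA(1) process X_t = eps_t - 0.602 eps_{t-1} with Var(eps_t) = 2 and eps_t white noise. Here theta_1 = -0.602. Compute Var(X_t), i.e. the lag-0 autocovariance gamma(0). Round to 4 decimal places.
\gamma(0) = 2.7248

For an MA(q) process X_t = eps_t + sum_i theta_i eps_{t-i} with
Var(eps_t) = sigma^2, the variance is
  gamma(0) = sigma^2 * (1 + sum_i theta_i^2).
  sum_i theta_i^2 = (-0.602)^2 = 0.362404.
  gamma(0) = 2 * (1 + 0.362404) = 2 * 1.362404 = 2.724808, which rounds to 2.7248.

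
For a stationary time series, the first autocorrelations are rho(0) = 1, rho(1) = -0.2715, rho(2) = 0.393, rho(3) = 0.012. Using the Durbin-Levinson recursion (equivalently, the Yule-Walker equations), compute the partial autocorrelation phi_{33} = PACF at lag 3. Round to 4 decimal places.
\phi_{33} = 0.2150

The PACF at lag k is phi_{kk}, the last component of the solution
to the Yule-Walker system G_k phi = r_k where
  (G_k)_{ij} = rho(|i - j|), (r_k)_i = rho(i), i,j = 1..k.
Equivalently, Durbin-Levinson gives phi_{kk} iteratively:
  phi_{11} = rho(1)
  phi_{kk} = [rho(k) - sum_{j=1..k-1} phi_{k-1,j} rho(k-j)]
            / [1 - sum_{j=1..k-1} phi_{k-1,j} rho(j)],
  phi_{k,j} = phi_{k-1,j} - phi_{kk} phi_{k-1,k-j},  j = 1..k-1.
Step k = 1:
  phi_11 = rho(1) = -0.2715.
Step k = 2:
  phi_22 = [rho(2) - phi_11 rho(1)] / [1 - phi_11 rho(1)] = [0.393 - (-0.2715)(-0.2715)] / [1 - (-0.2715)(-0.2715)]
         = 0.31928775 / 0.92628775 = 0.344696.
  Update: phi_21 = phi_11 - phi_22 phi_11 = -0.2715 - (0.344696)(-0.2715) = -0.177915.
Step k = 3:
  phi_33 = [rho(3) - phi_21 rho(2) - phi_22 rho(1)] / [1 - phi_21 rho(1) - phi_22 rho(2)]
    numerator   = 0.012 - (-0.177915)(0.393) - (0.344696)(-0.2715) = 0.17550559
    denominator = 1 - (-0.177915)(-0.2715) - (0.344696)(0.393) = 0.81623052
  phi_33 = 0.17550559 / 0.81623052 = 0.215.
Therefore phi_{33} = 0.2150.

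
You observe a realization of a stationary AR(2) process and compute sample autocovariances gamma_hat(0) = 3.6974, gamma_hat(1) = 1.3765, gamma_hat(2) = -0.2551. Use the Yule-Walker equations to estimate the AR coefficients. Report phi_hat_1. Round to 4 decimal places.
\hat\phi_{1} = 0.4620

The Yule-Walker equations for an AR(p) process read, in matrix form,
  Gamma_p phi = r_p,   with   (Gamma_p)_{ij} = gamma(|i - j|),
                       (r_p)_i = gamma(i),   i,j = 1..p.
Substitute the sample gammas (Toeplitz matrix and right-hand side of size 2):
  Gamma_p = [[3.6974, 1.3765], [1.3765, 3.6974]]
  r_p     = [1.3765, -0.2551]
Written out:
  3.6974 phi_1 + 1.3765 phi_2 = 1.3765
  1.3765 phi_1 + 3.6974 phi_2 = -0.2551
Solve by Cramer's rule:
  det = gamma(0)^2 - gamma(1)^2 = (3.6974)^2 - (1.3765)^2 = 13.67076676 - 1.89475225 = 11.77601451
  phi_hat_1 = [gamma(1) gamma(0) - gamma(1) gamma(2)] / det = [(1.3765)(3.6974) - (1.3765)(-0.2551)] / 11.77601451 = 5.44061625 / 11.77601451 = 0.462
  phi_hat_2 = [gamma(0) gamma(2) - gamma(1)^2] / det = [(3.6974)(-0.2551) - (1.3765)^2] / 11.77601451 = -2.83795899 / 11.77601451 = -0.241
So phi_hat = [0.4620, -0.2410].
Therefore phi_hat_1 = 0.4620.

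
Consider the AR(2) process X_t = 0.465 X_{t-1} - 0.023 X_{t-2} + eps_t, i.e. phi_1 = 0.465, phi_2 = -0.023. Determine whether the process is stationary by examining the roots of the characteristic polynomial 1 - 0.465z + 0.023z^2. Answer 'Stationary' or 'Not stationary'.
\text{Stationary}

The AR(p) characteristic polynomial is P(z) = 1 - 0.465z + 0.023z^2.
Stationarity requires all roots to lie outside the unit circle, i.e. |z| > 1 for every root.
Set 1 + (-0.465) z + (0.023) z^2 = 0, i.e. a z^2 + b z + c = 0 with a = 0.023, b = -0.465, c = 1.
Discriminant D = b^2 - 4ac = (-0.465)^2 - 4*(0.023)*1 = 0.216225 - (0.092) = 0.124225.
D >= 0, so the roots are real: z = (-b +/- sqrt(D)) / (2a) = (0.465 +/- 0.352456) / (0.046).
  z_1 = (0.465 + 0.352456) / (0.046) = 17.7708,   |z_1| = 17.7708.
  z_2 = (0.465 - 0.352456) / (0.046) = 2.4466,   |z_2| = 2.4466.
Moduli of all roots: 17.7708, 2.4466.
All moduli strictly greater than 1? Yes.
Verdict: Stationary.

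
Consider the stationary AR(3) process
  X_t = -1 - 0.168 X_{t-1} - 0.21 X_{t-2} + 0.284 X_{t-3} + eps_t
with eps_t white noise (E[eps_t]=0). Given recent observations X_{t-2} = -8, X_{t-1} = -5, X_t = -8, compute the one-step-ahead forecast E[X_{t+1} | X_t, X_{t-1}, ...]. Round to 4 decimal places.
E[X_{t+1} \mid \mathcal F_t] = -0.8780

For an AR(p) model X_t = c + sum_i phi_i X_{t-i} + eps_t, the
one-step-ahead conditional mean is
  E[X_{t+1} | X_t, ...] = c + sum_i phi_i X_{t+1-i}.
Substitute known values:
  E[X_{t+1} | ...] = -1 + (-0.168) * (-8) + (-0.21) * (-5) + (0.284) * (-8)
                   = -0.8780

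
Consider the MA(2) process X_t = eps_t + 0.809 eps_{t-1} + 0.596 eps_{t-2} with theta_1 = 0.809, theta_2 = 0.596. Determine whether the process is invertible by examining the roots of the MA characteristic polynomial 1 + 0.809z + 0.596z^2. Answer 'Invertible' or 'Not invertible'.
\text{Invertible}

The MA(q) characteristic polynomial is P(z) = 1 + 0.809z + 0.596z^2.
Invertibility requires all roots to lie outside the unit circle, i.e. |z| > 1 for every root.
Set 1 + (0.809) z + (0.596) z^2 = 0, i.e. a z^2 + b z + c = 0 with a = 0.596, b = 0.809, c = 1.
Discriminant D = b^2 - 4ac = (0.809)^2 - 4*(0.596)*1 = 0.654481 - (2.384) = -1.729519.
D < 0, so the roots are the complex-conjugate pair z = (-b +/- i sqrt(-D)) / (2a) = -0.6787 +/- 1.1033i.
For a conjugate pair |z|^2 = z * conj(z) = (product of roots) = c/a = 1/(0.596) = 1.677852, so |z| = sqrt(1.677852) = 1.2953 for both roots.
Moduli of all roots: 1.2953, 1.2953.
All moduli strictly greater than 1? Yes.
Verdict: Invertible.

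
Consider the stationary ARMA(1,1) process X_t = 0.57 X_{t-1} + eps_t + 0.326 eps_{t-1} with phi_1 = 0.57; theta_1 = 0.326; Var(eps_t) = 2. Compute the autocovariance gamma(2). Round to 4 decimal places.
\gamma(2) = 1.7942

Multiply the model equation by X_{t-k} and take expectations. With theta_0 = psi_0 = 1 and psi_j the MA(infinity) weights, this gives
  gamma(k) - sum_i phi_i gamma(k-i) = c_k,
  c_k = sigma^2 * sum_{j=k..q} theta_j psi_{j-k}   (c_k = 0 for k > q),
using gamma(-m) = gamma(m).
psi-weights needed (psi_j = theta_j + sum_i phi_i psi_{j-i}):
  psi_1 = theta_1 + phi_1 = 0.326 + (0.57) = 0.896
Right-hand sides:
  c_0 = sigma^2 (1 + theta_1 psi_1) = 2 * (1 + (0.326)(0.896)) = 2 * 1.292096 = 2.584192
  c_1 = sigma^2 theta_1 = 2 * (0.326) = 0.652
  c_2 = 0
Equations for k = 0 and k = 1 (AR order 1):
  gamma(0) = phi_1 gamma(1) + c_0
  gamma(1) = phi_1 gamma(0) + c_1
Substituting the second into the first: gamma(0) (1 - phi_1^2) = c_0 + phi_1 c_1, so
  gamma(0) = (c_0 + phi_1 c_1) / (1 - phi_1^2) = (2.584192 + (0.57)(0.652)) / (1 - (0.57)^2) = 2.955832 / 0.6751 = 4.378362.
  gamma(1) = phi_1 gamma(0) + c_1 = (0.57)(4.378362) + (0.652) = 3.147666.
For k = 2 (> q): gamma(2) = phi_1 gamma(1) = (0.57)(3.147666) = 1.79417.
Therefore gamma(2) = 1.7942 (to 4 decimal places).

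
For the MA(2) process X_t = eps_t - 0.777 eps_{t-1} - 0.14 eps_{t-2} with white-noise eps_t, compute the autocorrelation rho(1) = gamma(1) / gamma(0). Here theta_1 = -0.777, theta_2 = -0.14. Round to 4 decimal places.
\rho(1) = -0.4116

For an MA(q) process with theta_0 = 1, the autocovariance is
  gamma(k) = sigma^2 * sum_{i=0..q-k} theta_i * theta_{i+k},
and rho(k) = gamma(k) / gamma(0). Sigma^2 cancels.
  numerator   = (1)*(-0.777) + (-0.777)*(-0.14) = -0.66822.
  denominator = (1)^2 + (-0.777)^2 + (-0.14)^2 = 1.623329.
  rho(1) = -0.66822 / 1.623329 = -0.4116.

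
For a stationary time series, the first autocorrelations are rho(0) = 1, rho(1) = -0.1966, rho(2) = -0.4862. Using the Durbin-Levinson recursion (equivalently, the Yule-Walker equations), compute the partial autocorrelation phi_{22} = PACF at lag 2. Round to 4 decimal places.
\phi_{22} = -0.5460

The PACF at lag k is phi_{kk}, the last component of the solution
to the Yule-Walker system G_k phi = r_k where
  (G_k)_{ij} = rho(|i - j|), (r_k)_i = rho(i), i,j = 1..k.
Equivalently, Durbin-Levinson gives phi_{kk} iteratively:
  phi_{11} = rho(1)
  phi_{kk} = [rho(k) - sum_{j=1..k-1} phi_{k-1,j} rho(k-j)]
            / [1 - sum_{j=1..k-1} phi_{k-1,j} rho(j)],
  phi_{k,j} = phi_{k-1,j} - phi_{kk} phi_{k-1,k-j},  j = 1..k-1.
Step k = 1:
  phi_11 = rho(1) = -0.1966.
Step k = 2:
  phi_22 = [rho(2) - phi_11 rho(1)] / [1 - phi_11 rho(1)] = [-0.4862 - (-0.1966)(-0.1966)] / [1 - (-0.1966)(-0.1966)]
         = -0.52485156 / 0.96134844 = -0.546.
Therefore phi_{22} = -0.5460.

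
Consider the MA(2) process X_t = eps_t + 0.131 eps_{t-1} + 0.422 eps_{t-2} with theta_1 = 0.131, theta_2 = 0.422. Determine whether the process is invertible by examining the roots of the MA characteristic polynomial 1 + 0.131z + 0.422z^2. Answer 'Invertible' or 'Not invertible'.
\text{Invertible}

The MA(q) characteristic polynomial is P(z) = 1 + 0.131z + 0.422z^2.
Invertibility requires all roots to lie outside the unit circle, i.e. |z| > 1 for every root.
Set 1 + (0.131) z + (0.422) z^2 = 0, i.e. a z^2 + b z + c = 0 with a = 0.422, b = 0.131, c = 1.
Discriminant D = b^2 - 4ac = (0.131)^2 - 4*(0.422)*1 = 0.017161 - (1.688) = -1.670839.
D < 0, so the roots are the complex-conjugate pair z = (-b +/- i sqrt(-D)) / (2a) = -0.1552 +/- 1.5315i.
For a conjugate pair |z|^2 = z * conj(z) = (product of roots) = c/a = 1/(0.422) = 2.369668, so |z| = sqrt(2.369668) = 1.5394 for both roots.
Moduli of all roots: 1.5394, 1.5394.
All moduli strictly greater than 1? Yes.
Verdict: Invertible.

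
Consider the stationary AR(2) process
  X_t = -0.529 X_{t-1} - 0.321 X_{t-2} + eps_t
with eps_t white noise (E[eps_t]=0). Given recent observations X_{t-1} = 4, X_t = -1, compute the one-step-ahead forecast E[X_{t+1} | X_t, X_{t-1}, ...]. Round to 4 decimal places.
E[X_{t+1} \mid \mathcal F_t] = -0.7550

For an AR(p) model X_t = c + sum_i phi_i X_{t-i} + eps_t, the
one-step-ahead conditional mean is
  E[X_{t+1} | X_t, ...] = c + sum_i phi_i X_{t+1-i}.
Substitute known values:
  E[X_{t+1} | ...] = (-0.529) * (-1) + (-0.321) * (4)
                   = -0.7550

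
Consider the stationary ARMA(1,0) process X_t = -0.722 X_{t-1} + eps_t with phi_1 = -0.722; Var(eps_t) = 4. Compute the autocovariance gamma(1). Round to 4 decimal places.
\gamma(1) = -6.0328

Multiply the model equation by X_{t-k} and take expectations. With theta_0 = psi_0 = 1 and psi_j the MA(infinity) weights, this gives
  gamma(k) - sum_i phi_i gamma(k-i) = c_k,
  c_k = sigma^2 * sum_{j=k..q} theta_j psi_{j-k}   (c_k = 0 for k > q),
using gamma(-m) = gamma(m).
Pure AR (q = 0): c_0 = sigma^2 = 4, c_k = 0 for k >= 1.
Equations for k = 0 and k = 1 (AR order 1):
  gamma(0) = phi_1 gamma(1) + c_0
  gamma(1) = phi_1 gamma(0) + c_1
Substituting the second into the first: gamma(0) (1 - phi_1^2) = c_0 + phi_1 c_1, so
  gamma(0) = c_0 / (1 - phi_1^2) = 4 / (1 - (-0.722)^2) = 4 / 0.478716 = 8.355685.
  gamma(1) = phi_1 gamma(0) = (-0.722)(8.355685) = -6.032804.
Therefore gamma(1) = -6.0328 (to 4 decimal places).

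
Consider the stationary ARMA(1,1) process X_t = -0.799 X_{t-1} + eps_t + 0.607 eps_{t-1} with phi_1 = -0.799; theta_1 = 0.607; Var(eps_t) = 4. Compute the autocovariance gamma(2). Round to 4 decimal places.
\gamma(2) = 0.8740

Multiply the model equation by X_{t-k} and take expectations. With theta_0 = psi_0 = 1 and psi_j the MA(infinity) weights, this gives
  gamma(k) - sum_i phi_i gamma(k-i) = c_k,
  c_k = sigma^2 * sum_{j=k..q} theta_j psi_{j-k}   (c_k = 0 for k > q),
using gamma(-m) = gamma(m).
psi-weights needed (psi_j = theta_j + sum_i phi_i psi_{j-i}):
  psi_1 = theta_1 + phi_1 = 0.607 + (-0.799) = -0.192
Right-hand sides:
  c_0 = sigma^2 (1 + theta_1 psi_1) = 4 * (1 + (0.607)(-0.192)) = 4 * 0.883456 = 3.533824
  c_1 = sigma^2 theta_1 = 4 * (0.607) = 2.428
  c_2 = 0
Equations for k = 0 and k = 1 (AR order 1):
  gamma(0) = phi_1 gamma(1) + c_0
  gamma(1) = phi_1 gamma(0) + c_1
Substituting the second into the first: gamma(0) (1 - phi_1^2) = c_0 + phi_1 c_1, so
  gamma(0) = (c_0 + phi_1 c_1) / (1 - phi_1^2) = (3.533824 + (-0.799)(2.428)) / (1 - (-0.799)^2) = 1.593852 / 0.361599 = 4.407789.
  gamma(1) = phi_1 gamma(0) + c_1 = (-0.799)(4.407789) + (2.428) = -1.093823.
For k = 2 (> q): gamma(2) = phi_1 gamma(1) = (-0.799)(-1.093823) = 0.873965.
Therefore gamma(2) = 0.8740 (to 4 decimal places).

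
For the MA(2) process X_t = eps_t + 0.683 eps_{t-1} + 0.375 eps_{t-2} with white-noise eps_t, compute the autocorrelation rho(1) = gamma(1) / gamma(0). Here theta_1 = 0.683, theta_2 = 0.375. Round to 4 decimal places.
\rho(1) = 0.5844

For an MA(q) process with theta_0 = 1, the autocovariance is
  gamma(k) = sigma^2 * sum_{i=0..q-k} theta_i * theta_{i+k},
and rho(k) = gamma(k) / gamma(0). Sigma^2 cancels.
  numerator   = (1)*(0.683) + (0.683)*(0.375) = 0.939125.
  denominator = (1)^2 + (0.683)^2 + (0.375)^2 = 1.607114.
  rho(1) = 0.939125 / 1.607114 = 0.5844.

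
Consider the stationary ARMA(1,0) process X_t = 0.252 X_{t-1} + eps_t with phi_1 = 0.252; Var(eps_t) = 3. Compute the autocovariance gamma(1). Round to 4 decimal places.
\gamma(1) = 0.8073

Multiply the model equation by X_{t-k} and take expectations. With theta_0 = psi_0 = 1 and psi_j the MA(infinity) weights, this gives
  gamma(k) - sum_i phi_i gamma(k-i) = c_k,
  c_k = sigma^2 * sum_{j=k..q} theta_j psi_{j-k}   (c_k = 0 for k > q),
using gamma(-m) = gamma(m).
Pure AR (q = 0): c_0 = sigma^2 = 3, c_k = 0 for k >= 1.
Equations for k = 0 and k = 1 (AR order 1):
  gamma(0) = phi_1 gamma(1) + c_0
  gamma(1) = phi_1 gamma(0) + c_1
Substituting the second into the first: gamma(0) (1 - phi_1^2) = c_0 + phi_1 c_1, so
  gamma(0) = c_0 / (1 - phi_1^2) = 3 / (1 - (0.252)^2) = 3 / 0.936496 = 3.203431.
  gamma(1) = phi_1 gamma(0) = (0.252)(3.203431) = 0.807265.
Therefore gamma(1) = 0.8073 (to 4 decimal places).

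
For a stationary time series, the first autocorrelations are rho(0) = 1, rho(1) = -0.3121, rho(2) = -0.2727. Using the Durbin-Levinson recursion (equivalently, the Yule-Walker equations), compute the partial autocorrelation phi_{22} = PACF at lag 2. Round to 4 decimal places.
\phi_{22} = -0.4100

The PACF at lag k is phi_{kk}, the last component of the solution
to the Yule-Walker system G_k phi = r_k where
  (G_k)_{ij} = rho(|i - j|), (r_k)_i = rho(i), i,j = 1..k.
Equivalently, Durbin-Levinson gives phi_{kk} iteratively:
  phi_{11} = rho(1)
  phi_{kk} = [rho(k) - sum_{j=1..k-1} phi_{k-1,j} rho(k-j)]
            / [1 - sum_{j=1..k-1} phi_{k-1,j} rho(j)],
  phi_{k,j} = phi_{k-1,j} - phi_{kk} phi_{k-1,k-j},  j = 1..k-1.
Step k = 1:
  phi_11 = rho(1) = -0.3121.
Step k = 2:
  phi_22 = [rho(2) - phi_11 rho(1)] / [1 - phi_11 rho(1)] = [-0.2727 - (-0.3121)(-0.3121)] / [1 - (-0.3121)(-0.3121)]
         = -0.37010641 / 0.90259359 = -0.41.
Therefore phi_{22} = -0.4100.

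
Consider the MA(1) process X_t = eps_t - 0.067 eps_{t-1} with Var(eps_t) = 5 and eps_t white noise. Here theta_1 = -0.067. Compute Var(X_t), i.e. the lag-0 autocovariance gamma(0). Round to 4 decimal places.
\gamma(0) = 5.0224

For an MA(q) process X_t = eps_t + sum_i theta_i eps_{t-i} with
Var(eps_t) = sigma^2, the variance is
  gamma(0) = sigma^2 * (1 + sum_i theta_i^2).
  sum_i theta_i^2 = (-0.067)^2 = 0.004489.
  gamma(0) = 5 * (1 + 0.004489) = 5 * 1.004489 = 5.022445, which rounds to 5.0224.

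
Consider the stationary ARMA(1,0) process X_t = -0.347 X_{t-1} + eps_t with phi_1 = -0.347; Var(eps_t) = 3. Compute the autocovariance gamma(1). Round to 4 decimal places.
\gamma(1) = -1.1835

Multiply the model equation by X_{t-k} and take expectations. With theta_0 = psi_0 = 1 and psi_j the MA(infinity) weights, this gives
  gamma(k) - sum_i phi_i gamma(k-i) = c_k,
  c_k = sigma^2 * sum_{j=k..q} theta_j psi_{j-k}   (c_k = 0 for k > q),
using gamma(-m) = gamma(m).
Pure AR (q = 0): c_0 = sigma^2 = 3, c_k = 0 for k >= 1.
Equations for k = 0 and k = 1 (AR order 1):
  gamma(0) = phi_1 gamma(1) + c_0
  gamma(1) = phi_1 gamma(0) + c_1
Substituting the second into the first: gamma(0) (1 - phi_1^2) = c_0 + phi_1 c_1, so
  gamma(0) = c_0 / (1 - phi_1^2) = 3 / (1 - (-0.347)^2) = 3 / 0.879591 = 3.410676.
  gamma(1) = phi_1 gamma(0) = (-0.347)(3.410676) = -1.183505.
Therefore gamma(1) = -1.1835 (to 4 decimal places).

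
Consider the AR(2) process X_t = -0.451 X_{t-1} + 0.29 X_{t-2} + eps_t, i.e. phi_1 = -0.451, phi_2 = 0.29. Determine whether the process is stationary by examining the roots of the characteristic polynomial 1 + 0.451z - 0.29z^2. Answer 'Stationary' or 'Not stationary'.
\text{Stationary}

The AR(p) characteristic polynomial is P(z) = 1 + 0.451z - 0.29z^2.
Stationarity requires all roots to lie outside the unit circle, i.e. |z| > 1 for every root.
Set 1 + (0.451) z + (-0.29) z^2 = 0, i.e. a z^2 + b z + c = 0 with a = -0.29, b = 0.451, c = 1.
Discriminant D = b^2 - 4ac = (0.451)^2 - 4*(-0.29)*1 = 0.203401 - (-1.16) = 1.363401.
D >= 0, so the roots are real: z = (-b +/- sqrt(D)) / (2a) = (-0.451 +/- 1.167648) / (-0.58).
  z_1 = (-0.451 + 1.167648) / (-0.58) = -1.2356,   |z_1| = 1.2356.
  z_2 = (-0.451 - 1.167648) / (-0.58) = 2.7908,   |z_2| = 2.7908.
Moduli of all roots: 1.2356, 2.7908.
All moduli strictly greater than 1? Yes.
Verdict: Stationary.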